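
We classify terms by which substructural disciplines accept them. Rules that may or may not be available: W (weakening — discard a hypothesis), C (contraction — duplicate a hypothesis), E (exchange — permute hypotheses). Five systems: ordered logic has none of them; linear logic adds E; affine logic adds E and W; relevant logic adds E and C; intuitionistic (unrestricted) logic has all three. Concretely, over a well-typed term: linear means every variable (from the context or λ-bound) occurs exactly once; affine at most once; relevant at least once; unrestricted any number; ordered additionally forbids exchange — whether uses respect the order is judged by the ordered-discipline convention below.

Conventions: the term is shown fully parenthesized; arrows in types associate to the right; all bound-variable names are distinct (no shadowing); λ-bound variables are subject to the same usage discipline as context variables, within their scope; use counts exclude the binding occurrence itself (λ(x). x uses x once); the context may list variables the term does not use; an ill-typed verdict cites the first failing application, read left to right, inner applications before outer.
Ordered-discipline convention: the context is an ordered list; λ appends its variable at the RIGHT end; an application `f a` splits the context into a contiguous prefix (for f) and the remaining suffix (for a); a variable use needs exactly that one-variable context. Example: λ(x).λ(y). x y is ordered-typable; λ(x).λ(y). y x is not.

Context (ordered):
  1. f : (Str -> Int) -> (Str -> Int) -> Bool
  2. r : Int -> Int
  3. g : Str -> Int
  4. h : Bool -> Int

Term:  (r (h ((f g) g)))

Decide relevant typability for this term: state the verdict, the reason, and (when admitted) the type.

yes — every one of f, r, g, h appears; term : Int
usage: f=1; r=1; g=2; h=1
use order (left to right): r, h, f, g, g
typing: ✓ — Int
across the five disciplines: ordered ✗, linear ✗, affine ✗, relevant ✓, unrestricted ✓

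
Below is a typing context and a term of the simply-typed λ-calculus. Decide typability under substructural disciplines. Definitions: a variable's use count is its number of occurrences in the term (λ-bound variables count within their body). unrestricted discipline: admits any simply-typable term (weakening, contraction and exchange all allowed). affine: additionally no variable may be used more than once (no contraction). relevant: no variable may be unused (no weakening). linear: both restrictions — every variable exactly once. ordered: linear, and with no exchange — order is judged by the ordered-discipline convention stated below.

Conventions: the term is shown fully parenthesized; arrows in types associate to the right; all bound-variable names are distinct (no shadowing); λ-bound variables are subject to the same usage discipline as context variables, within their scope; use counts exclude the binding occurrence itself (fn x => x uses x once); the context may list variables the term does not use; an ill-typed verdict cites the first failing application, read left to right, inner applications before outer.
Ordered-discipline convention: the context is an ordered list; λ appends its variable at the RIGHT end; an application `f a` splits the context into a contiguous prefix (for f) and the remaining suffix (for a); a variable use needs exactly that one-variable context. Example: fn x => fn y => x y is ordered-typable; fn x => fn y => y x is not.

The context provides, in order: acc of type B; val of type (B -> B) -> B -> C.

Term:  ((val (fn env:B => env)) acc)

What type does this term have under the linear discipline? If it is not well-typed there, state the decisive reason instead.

term : C
counts: acc: 1; val: 1; env (λ-bound): 1
use order (left to right): val, env, acc
typing: well-typed — term : C
per-discipline verdicts: ordered ✗; linear ✓; affine ✓; relevant ✓; unrestricted ✓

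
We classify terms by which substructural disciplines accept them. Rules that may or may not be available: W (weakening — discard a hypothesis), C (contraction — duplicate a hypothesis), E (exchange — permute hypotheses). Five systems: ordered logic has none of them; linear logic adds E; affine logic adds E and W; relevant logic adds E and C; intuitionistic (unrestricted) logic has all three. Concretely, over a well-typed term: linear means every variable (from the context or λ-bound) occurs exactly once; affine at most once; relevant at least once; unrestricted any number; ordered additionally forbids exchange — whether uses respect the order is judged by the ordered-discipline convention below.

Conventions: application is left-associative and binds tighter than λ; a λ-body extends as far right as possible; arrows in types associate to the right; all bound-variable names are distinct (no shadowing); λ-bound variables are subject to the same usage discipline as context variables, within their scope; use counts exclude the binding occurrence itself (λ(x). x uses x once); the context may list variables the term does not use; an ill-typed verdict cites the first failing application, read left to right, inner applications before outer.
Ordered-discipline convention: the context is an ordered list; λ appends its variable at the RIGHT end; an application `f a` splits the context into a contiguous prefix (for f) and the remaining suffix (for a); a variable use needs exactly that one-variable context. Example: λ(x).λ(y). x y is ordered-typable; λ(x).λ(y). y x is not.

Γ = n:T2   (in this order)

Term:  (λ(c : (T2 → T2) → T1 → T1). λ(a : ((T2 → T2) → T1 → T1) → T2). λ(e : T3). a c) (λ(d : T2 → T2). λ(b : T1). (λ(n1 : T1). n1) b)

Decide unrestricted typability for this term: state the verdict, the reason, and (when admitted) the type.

yes — well-typed at (((T2 → T2) → T1 → T1) → T2) → T3 → T2; no restrictions here; term : (((T2 → T2) → T1 → T1) → T2) → T3 → T2
variable uses: n: 0×; c (λ-bound): 1×; a (λ-bound): 1×; e (λ-bound): 0×; d (λ-bound): 0×; b (λ-bound): 1×; n1 (λ-bound): 1×
use order (left to right): a, c, n1, b
typing: the term checks, with type (((T2 → T2) → T1 → T1) → T2) → T3 → T2
across the five disciplines: ordered ✗; linear ✗; affine ✓; relevant ✗; unrestricted ✓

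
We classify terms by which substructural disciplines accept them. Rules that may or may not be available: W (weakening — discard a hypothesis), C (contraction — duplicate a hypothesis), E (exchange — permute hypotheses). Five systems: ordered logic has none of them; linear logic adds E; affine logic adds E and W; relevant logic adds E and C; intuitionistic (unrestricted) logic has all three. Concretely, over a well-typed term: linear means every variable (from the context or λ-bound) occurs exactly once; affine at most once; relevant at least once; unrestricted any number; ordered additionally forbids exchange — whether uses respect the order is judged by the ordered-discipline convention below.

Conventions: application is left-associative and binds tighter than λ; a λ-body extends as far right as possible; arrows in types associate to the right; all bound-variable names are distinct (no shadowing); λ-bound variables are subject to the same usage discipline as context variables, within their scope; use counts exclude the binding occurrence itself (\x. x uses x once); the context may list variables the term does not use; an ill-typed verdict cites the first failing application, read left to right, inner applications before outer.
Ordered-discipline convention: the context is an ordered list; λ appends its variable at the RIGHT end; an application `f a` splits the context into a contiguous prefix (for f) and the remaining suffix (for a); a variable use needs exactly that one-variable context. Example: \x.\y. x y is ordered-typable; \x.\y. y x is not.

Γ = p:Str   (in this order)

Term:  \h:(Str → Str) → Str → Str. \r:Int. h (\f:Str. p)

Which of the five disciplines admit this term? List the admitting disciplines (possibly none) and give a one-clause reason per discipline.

admitted by: affine, unrestricted
usage: p ×1; h [bound] ×1; r [bound] ×0; f [bound] ×0
use order (left to right): h, p
typing: well-typed — term : ((Str → Str) → Str → Str) → Int → Str → Str
ordered: ✗, r, f never used (weakening)
linear: ✗, r, f never used (weakening)
affine: ✓, none of p, h, r, f used more than once
relevant: ✗, r, f never used (weakening)
unrestricted: ✓, type-checks (((Str → Str) → Str → Str) → Int → Str → Str) and nothing is barred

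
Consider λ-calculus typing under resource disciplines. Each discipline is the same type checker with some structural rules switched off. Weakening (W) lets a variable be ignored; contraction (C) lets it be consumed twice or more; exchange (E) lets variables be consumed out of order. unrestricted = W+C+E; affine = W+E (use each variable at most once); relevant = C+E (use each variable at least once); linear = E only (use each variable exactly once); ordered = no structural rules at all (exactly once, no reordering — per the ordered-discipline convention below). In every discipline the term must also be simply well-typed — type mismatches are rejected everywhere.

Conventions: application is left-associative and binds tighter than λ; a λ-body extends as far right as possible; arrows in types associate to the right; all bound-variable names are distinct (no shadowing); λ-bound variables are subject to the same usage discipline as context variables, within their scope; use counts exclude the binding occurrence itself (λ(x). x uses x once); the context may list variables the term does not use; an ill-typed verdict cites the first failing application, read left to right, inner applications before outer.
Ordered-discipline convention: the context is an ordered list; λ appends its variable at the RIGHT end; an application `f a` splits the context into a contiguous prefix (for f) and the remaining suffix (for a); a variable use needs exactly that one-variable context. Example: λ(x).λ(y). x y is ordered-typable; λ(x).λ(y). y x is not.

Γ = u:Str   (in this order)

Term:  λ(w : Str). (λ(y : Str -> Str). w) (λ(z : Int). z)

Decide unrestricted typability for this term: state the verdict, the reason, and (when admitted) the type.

no — a type mismatch blocks all five
usage: u ×0; w (λ-bound) ×1; y (λ-bound) ×0; z (λ-bound) ×1
use order (left to right): w, z
typing: ill-typed: a function awaiting Str -> Str gets Int -> Int
summary: ordered ✗ | linear ✗ | affine ✗ | relevant ✗ | unrestricted ✗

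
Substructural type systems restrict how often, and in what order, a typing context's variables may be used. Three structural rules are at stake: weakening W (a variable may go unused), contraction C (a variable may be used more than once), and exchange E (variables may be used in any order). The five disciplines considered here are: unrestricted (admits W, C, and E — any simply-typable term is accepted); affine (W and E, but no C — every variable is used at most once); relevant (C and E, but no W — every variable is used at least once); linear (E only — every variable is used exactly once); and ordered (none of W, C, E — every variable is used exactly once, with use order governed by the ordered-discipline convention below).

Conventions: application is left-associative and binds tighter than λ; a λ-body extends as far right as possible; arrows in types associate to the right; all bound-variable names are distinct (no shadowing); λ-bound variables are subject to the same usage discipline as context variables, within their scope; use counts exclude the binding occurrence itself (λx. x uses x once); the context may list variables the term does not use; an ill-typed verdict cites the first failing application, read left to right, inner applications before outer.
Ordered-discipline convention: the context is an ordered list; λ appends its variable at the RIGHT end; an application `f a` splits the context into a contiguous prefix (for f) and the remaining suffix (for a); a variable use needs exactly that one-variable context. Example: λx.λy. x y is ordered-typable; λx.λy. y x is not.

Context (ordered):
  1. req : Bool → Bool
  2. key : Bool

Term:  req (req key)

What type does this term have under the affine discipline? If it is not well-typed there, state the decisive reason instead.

not well-typed under affine — req ×2 used more than once (contraction)
counts: req: 2×; key: 1×
order of uses: req, req, key
typing: the term checks, with type Bool
all disciplines: ordered ✗ · linear ✗ · affine ✗ · relevant ✓ · unrestricted ✓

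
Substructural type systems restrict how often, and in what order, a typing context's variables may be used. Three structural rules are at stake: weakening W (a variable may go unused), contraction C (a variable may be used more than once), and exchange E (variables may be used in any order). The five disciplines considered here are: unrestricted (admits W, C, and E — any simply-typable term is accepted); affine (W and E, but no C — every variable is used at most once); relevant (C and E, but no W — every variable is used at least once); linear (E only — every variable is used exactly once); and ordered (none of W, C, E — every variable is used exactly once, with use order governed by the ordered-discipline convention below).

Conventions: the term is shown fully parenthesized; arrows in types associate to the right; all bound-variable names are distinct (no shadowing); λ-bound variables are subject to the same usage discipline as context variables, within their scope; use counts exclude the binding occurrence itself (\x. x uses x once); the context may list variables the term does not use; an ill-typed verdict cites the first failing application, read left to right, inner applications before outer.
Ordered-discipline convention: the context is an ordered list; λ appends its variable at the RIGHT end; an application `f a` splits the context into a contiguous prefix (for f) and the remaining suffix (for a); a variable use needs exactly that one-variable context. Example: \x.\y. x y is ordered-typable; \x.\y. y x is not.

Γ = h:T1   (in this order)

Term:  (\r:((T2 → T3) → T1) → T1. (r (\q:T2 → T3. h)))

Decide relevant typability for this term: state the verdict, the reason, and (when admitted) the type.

no — unused: q — weakening required
usage: h=1; r (bound)=1; q (bound)=0
left-to-right use order: r, h
typing: the term checks, with type (((T2 → T3) → T1) → T1) → T1
per-discipline verdicts: ordered ✗, linear ✗, affine ✓, relevant ✗, unrestricted ✓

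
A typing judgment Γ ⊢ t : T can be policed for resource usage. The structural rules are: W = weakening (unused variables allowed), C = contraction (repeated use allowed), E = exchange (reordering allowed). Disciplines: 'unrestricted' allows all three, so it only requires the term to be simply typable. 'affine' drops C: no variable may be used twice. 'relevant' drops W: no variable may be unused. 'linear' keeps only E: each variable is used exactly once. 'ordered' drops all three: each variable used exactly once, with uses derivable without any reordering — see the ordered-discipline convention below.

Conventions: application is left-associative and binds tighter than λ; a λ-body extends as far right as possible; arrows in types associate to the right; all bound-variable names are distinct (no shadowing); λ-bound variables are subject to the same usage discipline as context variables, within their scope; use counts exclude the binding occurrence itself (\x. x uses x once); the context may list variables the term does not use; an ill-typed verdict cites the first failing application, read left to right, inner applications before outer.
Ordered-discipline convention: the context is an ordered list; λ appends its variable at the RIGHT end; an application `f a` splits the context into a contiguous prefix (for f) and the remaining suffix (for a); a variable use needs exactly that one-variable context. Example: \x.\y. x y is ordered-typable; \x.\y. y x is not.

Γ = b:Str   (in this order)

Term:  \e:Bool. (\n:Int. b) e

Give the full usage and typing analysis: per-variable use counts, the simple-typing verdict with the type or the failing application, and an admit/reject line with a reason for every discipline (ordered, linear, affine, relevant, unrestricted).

variable uses: b: 1×, e [bound]: 1×, n [bound]: 0×
use order (left to right): b, e
typing: ill-typed: an application expects Int but receives Bool
ordered ✗ (not simply typable)
linear ✗ (fails simple typing)
affine ✗ (a type mismatch blocks all five)
relevant ✗ (the type mismatch rejects it)
unrestricted ✗ (not simply typable)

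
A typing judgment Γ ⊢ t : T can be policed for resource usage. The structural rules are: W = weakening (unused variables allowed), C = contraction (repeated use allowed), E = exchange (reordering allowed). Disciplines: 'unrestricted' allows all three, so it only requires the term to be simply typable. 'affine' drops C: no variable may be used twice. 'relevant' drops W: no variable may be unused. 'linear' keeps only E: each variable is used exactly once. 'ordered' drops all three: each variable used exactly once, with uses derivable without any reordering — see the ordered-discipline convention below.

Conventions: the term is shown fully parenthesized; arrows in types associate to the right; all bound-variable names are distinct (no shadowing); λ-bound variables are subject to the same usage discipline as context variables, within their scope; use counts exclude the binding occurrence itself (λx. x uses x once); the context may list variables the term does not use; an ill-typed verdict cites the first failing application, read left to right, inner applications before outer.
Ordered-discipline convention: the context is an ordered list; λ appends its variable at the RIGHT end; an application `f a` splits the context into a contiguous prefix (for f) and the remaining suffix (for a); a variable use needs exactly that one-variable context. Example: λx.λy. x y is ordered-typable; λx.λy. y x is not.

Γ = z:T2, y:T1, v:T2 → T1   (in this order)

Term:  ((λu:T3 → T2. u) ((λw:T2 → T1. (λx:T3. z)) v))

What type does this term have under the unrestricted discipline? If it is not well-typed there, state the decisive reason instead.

term : T3 → T2
counts: z: 1; y: 0; v: 1; u (λ-bound): 1; w (λ-bound): 0; x (λ-bound): 0
order of uses: u, z, v
typing: ✓ — T3 → T2
across the five disciplines: ordered ✗, linear ✗, affine ✓, relevant ✗, unrestricted ✓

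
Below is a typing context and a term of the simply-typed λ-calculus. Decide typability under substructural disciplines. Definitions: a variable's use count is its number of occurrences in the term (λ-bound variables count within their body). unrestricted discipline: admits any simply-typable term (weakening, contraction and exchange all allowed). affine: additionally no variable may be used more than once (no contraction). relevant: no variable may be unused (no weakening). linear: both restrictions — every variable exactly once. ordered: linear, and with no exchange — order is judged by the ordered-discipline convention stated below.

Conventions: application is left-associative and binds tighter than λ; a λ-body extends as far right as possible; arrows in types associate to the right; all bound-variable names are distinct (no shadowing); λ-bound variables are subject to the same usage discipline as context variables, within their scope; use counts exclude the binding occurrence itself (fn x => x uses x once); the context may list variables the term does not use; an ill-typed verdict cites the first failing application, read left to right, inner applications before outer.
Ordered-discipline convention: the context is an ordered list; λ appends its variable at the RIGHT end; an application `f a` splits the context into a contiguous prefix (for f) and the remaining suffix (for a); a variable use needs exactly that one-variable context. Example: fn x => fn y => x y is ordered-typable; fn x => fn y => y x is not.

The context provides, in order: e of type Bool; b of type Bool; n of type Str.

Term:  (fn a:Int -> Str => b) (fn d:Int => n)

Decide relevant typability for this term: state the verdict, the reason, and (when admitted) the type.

no — e, a, d left unused
variable uses: e=0, b=1, n=1, a (λ-bound)=0, d (λ-bound)=0
order of uses: b, n
typing: well-typed — term : Bool
all disciplines: ordered ✗; linear ✗; affine ✓; relevant ✗; unrestricted ✓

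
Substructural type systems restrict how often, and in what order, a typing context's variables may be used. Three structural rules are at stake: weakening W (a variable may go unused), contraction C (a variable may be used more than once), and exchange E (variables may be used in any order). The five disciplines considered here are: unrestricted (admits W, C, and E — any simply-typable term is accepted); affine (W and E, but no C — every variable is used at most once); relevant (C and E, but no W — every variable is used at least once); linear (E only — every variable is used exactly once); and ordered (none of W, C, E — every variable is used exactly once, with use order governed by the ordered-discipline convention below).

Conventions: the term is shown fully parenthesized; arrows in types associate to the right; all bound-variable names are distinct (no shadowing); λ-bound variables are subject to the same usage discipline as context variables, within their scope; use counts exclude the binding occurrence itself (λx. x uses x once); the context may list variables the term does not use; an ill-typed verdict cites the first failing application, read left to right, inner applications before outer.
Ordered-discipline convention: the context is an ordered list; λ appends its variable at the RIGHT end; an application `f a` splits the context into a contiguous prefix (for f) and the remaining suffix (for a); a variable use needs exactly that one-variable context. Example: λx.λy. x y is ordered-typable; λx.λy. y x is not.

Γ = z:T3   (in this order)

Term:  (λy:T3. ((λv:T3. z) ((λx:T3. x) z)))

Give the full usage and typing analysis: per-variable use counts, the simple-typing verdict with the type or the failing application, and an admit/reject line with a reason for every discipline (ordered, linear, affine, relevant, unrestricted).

counts: z: 2×, y (λ-bound): 0×, v (λ-bound): 0×, x (λ-bound): 1×
order of uses: z, x, z
typing: well-typed at T3 -> T3
ordered ✗ (repeated use of z ×2; unused: y, v — weakening required)
linear ✗ (repeated use of z ×2; unused: y, v — weakening required)
affine ✗ (repeated use of z ×2)
relevant ✗ (unused: y, v — weakening required)
unrestricted ✓ (simply typable at T3 -> T3; W, C, E all held)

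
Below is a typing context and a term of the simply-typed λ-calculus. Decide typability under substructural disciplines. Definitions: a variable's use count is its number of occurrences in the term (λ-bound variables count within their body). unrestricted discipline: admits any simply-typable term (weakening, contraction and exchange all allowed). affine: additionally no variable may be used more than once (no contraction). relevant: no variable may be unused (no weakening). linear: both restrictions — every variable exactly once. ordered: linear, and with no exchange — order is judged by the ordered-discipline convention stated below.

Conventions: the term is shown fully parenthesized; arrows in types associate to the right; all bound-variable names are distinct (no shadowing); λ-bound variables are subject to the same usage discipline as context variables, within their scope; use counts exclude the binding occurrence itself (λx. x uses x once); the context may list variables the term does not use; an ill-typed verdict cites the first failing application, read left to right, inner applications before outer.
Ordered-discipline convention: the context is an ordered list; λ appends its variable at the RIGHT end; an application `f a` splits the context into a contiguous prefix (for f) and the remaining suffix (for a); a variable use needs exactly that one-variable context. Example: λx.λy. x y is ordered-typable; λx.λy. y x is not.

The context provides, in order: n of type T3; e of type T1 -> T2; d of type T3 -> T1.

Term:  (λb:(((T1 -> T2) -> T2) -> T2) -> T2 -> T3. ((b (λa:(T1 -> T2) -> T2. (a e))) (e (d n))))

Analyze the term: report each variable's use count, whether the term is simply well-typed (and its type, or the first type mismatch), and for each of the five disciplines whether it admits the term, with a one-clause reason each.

use counts: n=1, e=2, d=1, b (λ-bound)=1, a (λ-bound)=1
use order (left to right): b, a, e, e, d, n
typing: the term checks, with type ((((T1 -> T2) -> T2) -> T2) -> T2 -> T3) -> T3
ordered ✗ (needs contraction — e ×2)
linear ✗ (needs contraction — e ×2)
affine ✗ (needs contraction — e ×2)
relevant ✓ (n, e, d, b, a: all used, weakening unneeded)
unrestricted ✓ (type-checks (((((T1 -> T2) -> T2) -> T2) -> T2 -> T3) -> T3) and nothing is barred)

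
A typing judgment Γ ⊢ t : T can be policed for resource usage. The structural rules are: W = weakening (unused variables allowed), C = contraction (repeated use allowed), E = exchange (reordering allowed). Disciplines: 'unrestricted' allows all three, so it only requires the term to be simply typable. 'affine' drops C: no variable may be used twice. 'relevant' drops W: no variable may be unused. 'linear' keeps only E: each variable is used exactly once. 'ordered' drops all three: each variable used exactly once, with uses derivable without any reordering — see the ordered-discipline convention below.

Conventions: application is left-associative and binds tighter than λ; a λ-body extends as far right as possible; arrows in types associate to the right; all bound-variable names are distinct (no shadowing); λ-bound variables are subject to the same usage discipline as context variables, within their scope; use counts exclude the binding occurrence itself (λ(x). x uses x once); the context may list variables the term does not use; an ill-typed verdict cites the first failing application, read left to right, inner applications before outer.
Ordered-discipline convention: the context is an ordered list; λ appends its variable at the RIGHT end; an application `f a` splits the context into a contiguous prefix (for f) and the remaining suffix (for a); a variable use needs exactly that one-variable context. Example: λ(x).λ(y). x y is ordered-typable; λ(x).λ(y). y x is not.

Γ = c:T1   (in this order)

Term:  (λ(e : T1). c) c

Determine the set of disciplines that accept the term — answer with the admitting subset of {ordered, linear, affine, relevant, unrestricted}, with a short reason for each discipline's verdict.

admitted by: unrestricted
usage: c: 2; e (bound): 0
order of uses: c, c
typing: well-typed — term : T1
ordered: ✗ — uses contraction: c ×2; e left unused
linear: ✗ — uses contraction: c ×2; e left unused
affine: ✗ — uses contraction: c ×2
relevant: ✗ — e left unused
unrestricted: ✓ — well-typed at T1; no restrictions here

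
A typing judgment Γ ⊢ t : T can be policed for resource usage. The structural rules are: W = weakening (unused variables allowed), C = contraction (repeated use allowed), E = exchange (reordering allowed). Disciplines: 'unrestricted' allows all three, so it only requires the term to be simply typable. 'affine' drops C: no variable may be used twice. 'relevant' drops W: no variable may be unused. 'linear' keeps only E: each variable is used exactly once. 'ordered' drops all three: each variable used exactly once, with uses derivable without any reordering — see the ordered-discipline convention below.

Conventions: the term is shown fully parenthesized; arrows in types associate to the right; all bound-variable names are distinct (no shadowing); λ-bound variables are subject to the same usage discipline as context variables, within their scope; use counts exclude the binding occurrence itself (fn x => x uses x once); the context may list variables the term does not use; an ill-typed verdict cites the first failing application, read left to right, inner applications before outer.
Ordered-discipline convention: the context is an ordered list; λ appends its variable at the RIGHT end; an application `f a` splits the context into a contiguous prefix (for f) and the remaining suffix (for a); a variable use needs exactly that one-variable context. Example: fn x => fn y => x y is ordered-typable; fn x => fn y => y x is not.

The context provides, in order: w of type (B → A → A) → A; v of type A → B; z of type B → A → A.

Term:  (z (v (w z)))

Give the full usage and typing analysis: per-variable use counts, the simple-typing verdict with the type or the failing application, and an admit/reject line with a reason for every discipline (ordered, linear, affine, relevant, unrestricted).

counts: w ×1; v ×1; z ×2
order of uses: z, v, w, z
typing: well-typed at A → A
ordered: ✗, repeated use of z ×2
linear: ✗, repeated use of z ×2
affine: ✗, repeated use of z ×2
relevant: ✓, none of w, v, z goes unused
unrestricted: ✓, type-checks (A → A) and nothing is barred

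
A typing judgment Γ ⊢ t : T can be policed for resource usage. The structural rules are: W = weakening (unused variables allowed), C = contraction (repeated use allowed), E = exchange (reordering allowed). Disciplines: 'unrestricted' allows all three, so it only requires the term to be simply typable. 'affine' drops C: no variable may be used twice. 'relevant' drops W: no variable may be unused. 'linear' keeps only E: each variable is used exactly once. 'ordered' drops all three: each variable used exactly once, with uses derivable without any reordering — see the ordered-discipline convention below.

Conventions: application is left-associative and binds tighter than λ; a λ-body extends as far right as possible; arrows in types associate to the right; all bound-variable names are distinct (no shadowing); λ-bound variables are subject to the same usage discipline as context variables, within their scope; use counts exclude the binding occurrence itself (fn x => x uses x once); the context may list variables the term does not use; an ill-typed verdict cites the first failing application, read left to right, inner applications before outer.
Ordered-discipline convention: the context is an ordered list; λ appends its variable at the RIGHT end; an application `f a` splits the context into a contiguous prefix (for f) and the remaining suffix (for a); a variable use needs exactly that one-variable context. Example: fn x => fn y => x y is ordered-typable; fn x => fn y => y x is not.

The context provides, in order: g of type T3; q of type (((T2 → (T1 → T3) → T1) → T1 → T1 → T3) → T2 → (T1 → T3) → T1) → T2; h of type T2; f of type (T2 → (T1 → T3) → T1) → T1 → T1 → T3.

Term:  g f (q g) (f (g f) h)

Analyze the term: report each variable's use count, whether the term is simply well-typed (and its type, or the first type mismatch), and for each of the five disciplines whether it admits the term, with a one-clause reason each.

use counts: g=3, q=1, h=1, f=3
order of uses: g, f, q, g, f, g, f, h
typing: ill-typed: can't apply a value of type T3
ordered: ✗, not simply typable
linear: ✗, fails simple typing
affine: ✗, a type mismatch blocks all five
relevant: ✗, the type mismatch rejects it
unrestricted: ✗, not simply typable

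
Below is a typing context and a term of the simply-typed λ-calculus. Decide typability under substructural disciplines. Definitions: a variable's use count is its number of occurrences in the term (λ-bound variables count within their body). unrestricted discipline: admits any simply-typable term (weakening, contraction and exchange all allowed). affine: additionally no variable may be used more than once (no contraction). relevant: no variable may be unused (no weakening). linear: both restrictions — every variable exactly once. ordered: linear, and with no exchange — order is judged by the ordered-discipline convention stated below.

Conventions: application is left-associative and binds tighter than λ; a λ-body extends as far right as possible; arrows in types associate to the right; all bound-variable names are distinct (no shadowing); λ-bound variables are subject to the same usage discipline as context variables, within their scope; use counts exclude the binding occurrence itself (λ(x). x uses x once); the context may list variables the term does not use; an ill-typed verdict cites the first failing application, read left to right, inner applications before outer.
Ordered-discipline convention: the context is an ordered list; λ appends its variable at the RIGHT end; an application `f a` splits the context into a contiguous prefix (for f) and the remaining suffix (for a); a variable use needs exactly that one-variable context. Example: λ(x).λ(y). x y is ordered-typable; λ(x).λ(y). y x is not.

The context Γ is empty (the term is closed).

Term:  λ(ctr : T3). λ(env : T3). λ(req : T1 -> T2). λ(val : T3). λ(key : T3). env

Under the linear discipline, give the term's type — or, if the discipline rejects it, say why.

not well-typed under linear — unused: ctr, req, val, key — weakening required
counts: ctr [bound]: 0×; env [bound]: 1×; req [bound]: 0×; val [bound]: 0×; key [bound]: 0×
use order (left to right): env
typing: the term checks, with type T3 -> T3 -> (T1 -> T2) -> T3 -> T3 -> T3
summary: ordered ✗, linear ✗, affine ✓, relevant ✗, unrestricted ✓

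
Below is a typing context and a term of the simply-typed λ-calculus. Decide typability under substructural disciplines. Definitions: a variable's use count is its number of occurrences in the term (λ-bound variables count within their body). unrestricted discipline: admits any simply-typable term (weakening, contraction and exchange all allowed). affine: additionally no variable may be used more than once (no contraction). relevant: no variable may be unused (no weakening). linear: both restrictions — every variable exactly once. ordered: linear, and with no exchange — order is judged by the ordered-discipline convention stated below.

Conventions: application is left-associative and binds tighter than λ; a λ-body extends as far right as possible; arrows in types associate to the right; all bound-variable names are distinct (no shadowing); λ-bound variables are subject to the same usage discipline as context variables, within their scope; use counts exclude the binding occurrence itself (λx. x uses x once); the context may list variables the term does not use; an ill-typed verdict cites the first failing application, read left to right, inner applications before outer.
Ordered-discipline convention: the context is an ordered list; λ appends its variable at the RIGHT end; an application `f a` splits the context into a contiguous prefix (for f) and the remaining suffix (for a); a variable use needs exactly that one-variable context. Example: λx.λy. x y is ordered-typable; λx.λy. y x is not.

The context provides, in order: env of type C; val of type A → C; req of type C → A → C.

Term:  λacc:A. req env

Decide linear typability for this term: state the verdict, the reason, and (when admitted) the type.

no — val, acc left unused
variable uses: env: 1, val: 0, req: 1, acc (bound): 0
use order (left to right): req, env
typing: well-typed at A → A → C
across the five disciplines: ordered ✗, linear ✗, affine ✓, relevant ✗, unrestricted ✓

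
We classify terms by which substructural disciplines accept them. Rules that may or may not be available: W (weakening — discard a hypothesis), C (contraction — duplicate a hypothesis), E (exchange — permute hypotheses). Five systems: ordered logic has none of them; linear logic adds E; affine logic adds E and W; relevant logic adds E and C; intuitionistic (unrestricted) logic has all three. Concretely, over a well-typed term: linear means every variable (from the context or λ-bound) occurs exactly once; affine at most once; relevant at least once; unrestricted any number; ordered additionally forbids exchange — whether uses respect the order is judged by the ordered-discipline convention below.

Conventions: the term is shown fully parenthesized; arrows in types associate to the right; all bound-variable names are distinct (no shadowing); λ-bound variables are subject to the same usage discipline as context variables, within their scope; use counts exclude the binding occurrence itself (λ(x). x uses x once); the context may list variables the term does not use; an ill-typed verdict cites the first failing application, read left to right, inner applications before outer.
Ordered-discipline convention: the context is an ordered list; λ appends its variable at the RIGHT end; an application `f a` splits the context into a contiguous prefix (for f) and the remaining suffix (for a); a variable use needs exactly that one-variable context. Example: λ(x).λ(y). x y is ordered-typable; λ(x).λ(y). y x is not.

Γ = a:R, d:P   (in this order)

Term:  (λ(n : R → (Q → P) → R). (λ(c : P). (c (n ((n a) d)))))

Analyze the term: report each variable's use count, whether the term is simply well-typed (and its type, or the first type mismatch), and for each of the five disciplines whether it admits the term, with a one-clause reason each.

counts: a=1; d=1; n (λ-bound)=2; c (λ-bound)=1
left-to-right use order: c, n, n, a, d
typing: ill-typed: argument of type P where Q → P is required
ordered: ✗ — a type mismatch blocks all five
linear: ✗ — the type mismatch rejects it
affine: ✗ — not simply typable
relevant: ✗ — fails simple typing
unrestricted: ✗ — a type mismatch blocks all five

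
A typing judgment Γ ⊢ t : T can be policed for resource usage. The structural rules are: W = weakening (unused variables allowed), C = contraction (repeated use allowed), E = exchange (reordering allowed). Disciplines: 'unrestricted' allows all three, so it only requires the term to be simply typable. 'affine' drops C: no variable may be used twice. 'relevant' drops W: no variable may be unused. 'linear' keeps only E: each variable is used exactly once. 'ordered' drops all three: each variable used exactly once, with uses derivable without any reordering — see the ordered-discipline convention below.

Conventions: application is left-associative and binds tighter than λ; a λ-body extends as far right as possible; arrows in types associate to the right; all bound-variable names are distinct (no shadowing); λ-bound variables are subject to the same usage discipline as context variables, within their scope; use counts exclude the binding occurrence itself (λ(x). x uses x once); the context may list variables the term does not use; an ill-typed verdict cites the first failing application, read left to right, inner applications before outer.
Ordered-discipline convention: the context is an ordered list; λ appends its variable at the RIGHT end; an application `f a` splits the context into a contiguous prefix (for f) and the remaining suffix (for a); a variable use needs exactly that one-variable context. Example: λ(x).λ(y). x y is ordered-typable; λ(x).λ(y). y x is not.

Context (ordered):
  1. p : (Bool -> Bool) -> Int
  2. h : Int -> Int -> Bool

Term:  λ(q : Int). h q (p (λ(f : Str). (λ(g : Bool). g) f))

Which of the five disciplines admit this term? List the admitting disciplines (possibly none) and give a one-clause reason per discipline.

accepted by: none
variable uses: p: 1×, h: 1×, q (λ-bound): 1×, f (λ-bound): 1×, g (λ-bound): 1×
use order (left to right): h, q, p, g, f
typing: ill-typed: argument of type Str where Bool is required
ordered: ✗ — a type mismatch blocks all five
linear: ✗ — the type mismatch rejects it
affine: ✗ — not simply typable
relevant: ✗ — fails simple typing
unrestricted: ✗ — a type mismatch blocks all five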